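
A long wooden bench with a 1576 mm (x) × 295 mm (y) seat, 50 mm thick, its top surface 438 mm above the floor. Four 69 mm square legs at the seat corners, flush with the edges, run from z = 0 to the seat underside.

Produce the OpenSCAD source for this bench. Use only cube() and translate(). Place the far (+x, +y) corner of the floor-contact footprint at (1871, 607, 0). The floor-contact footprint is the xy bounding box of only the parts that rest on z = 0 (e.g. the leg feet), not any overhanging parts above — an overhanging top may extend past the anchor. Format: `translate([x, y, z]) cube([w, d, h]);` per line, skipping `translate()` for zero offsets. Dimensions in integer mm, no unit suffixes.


translate([295, 312, 388]) cube([1576, 295, 50]);
translate([295, 312, 0]) cube([69, 69, 388]);
translate([295, 538, 0]) cube([69, 69, 388]);
translate([1802, 312, 0]) cube([69, 69, 388]);
translate([1802, 538, 0]) cube([69, 69, 388]);


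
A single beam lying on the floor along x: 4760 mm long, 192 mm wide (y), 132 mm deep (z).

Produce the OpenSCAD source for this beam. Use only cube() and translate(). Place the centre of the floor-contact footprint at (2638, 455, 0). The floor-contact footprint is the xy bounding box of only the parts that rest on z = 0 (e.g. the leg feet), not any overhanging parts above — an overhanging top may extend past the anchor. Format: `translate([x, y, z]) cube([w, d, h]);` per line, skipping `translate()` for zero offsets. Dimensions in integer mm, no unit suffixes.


translate([258, 359, 0]) cube([4760, 192, 132]);


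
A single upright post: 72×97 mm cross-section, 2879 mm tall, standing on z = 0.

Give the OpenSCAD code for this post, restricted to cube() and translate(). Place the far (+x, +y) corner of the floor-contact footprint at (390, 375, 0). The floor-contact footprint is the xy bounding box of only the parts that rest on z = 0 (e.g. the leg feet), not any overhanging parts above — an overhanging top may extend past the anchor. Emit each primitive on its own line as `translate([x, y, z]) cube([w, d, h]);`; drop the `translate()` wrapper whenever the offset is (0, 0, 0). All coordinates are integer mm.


translate([318, 278, 0]) cube([72, 97, 2879]);


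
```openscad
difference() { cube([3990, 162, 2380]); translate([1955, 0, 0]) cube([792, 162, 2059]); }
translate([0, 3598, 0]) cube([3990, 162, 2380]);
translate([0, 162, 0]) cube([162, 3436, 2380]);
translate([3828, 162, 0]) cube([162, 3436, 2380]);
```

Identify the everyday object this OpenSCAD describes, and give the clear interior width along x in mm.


A single room. The interior width is 3666 mm.

Four walls enclosing a rectangle with a door in the front wall — a room. Outside width 3990 minus two 162 mm walls gives 3666 mm.


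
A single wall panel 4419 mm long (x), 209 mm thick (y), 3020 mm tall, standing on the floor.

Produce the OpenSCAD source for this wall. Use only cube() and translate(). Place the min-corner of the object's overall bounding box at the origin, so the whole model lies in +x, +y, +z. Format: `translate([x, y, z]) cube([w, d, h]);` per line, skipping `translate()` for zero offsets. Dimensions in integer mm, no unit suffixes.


cube([4419, 209, 3020]);


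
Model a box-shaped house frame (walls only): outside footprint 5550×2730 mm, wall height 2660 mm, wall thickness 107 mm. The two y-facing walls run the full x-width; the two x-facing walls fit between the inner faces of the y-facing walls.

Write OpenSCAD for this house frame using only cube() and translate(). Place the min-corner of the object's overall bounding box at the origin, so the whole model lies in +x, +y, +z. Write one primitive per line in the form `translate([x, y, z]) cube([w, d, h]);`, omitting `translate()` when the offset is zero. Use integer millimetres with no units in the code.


cube([5550, 107, 2660]);
translate([0, 2623, 0]) cube([5550, 107, 2660]);
translate([0, 107, 0]) cube([107, 2516, 2660]);
translate([5443, 107, 0]) cube([107, 2516, 2660]);


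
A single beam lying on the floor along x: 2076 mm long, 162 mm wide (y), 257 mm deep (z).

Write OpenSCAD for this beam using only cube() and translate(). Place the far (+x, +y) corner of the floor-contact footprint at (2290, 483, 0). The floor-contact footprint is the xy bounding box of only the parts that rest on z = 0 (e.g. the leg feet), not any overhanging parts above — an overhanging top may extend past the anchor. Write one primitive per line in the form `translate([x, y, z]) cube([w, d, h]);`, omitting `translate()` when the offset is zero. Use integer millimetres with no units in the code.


translate([214, 321, 0]) cube([2076, 162, 257]);


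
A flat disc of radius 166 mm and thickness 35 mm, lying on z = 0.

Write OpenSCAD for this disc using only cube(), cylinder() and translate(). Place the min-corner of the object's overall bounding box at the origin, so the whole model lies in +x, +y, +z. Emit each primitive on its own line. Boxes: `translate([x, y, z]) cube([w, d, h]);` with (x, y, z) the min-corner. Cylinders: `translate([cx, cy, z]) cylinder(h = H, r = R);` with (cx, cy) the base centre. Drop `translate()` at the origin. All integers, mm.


translate([166, 166, 0]) cylinder(h = 35, r = 166);


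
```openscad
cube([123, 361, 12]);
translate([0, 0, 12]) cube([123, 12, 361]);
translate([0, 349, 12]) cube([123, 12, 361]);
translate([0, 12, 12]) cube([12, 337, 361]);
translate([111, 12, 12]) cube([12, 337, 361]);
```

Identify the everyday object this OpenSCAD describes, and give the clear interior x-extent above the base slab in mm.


An open box. The internal width is 99 mm.

A 123×361 base slab with four walls standing on it — an open box. The base is 123 mm wide and the walls are 12 mm thick, so the internal width is 123 − 2 × 12 = 99 mm.


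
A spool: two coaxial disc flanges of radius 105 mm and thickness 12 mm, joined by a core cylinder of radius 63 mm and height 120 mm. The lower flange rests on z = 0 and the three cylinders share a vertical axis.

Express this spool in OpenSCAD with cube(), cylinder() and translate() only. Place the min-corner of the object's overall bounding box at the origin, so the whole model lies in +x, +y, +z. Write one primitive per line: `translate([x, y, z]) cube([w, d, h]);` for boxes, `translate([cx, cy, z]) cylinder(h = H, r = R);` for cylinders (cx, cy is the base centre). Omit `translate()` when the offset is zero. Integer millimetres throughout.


translate([105, 105, 0]) cylinder(h = 12, r = 105);
translate([105, 105, 12]) cylinder(h = 120, r = 63);
translate([105, 105, 132]) cylinder(h = 12, r = 105);


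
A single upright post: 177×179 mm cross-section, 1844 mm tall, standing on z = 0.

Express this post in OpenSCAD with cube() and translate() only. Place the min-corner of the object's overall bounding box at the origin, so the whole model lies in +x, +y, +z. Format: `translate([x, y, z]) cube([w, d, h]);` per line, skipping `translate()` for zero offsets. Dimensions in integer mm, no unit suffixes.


cube([177, 179, 1844]);


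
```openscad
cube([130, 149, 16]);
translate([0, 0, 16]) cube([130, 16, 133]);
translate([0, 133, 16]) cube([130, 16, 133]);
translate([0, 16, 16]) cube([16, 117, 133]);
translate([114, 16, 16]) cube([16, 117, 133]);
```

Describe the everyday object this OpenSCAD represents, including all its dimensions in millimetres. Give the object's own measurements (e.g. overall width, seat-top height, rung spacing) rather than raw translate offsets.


An open-topped rectangular box: outside dimensions 130×149×149 mm, with a uniform wall and base thickness of 16 mm. The base is a full 130×149 slab on the floor; four walls sit on top of the base. The front and back walls (the −y and +y sides) span the full width; the two side walls fit between them.


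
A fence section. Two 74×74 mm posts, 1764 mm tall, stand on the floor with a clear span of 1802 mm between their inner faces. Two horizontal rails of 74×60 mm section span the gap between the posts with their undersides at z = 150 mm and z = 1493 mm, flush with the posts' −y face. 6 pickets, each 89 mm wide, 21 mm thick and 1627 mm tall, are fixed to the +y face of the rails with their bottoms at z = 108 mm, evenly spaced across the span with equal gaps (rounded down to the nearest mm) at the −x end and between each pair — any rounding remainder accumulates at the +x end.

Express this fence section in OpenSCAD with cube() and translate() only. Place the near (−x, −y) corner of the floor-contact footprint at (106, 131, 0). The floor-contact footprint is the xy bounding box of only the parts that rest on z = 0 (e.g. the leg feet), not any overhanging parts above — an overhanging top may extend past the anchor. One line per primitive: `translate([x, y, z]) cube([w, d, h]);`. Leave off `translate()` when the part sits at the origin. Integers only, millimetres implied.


translate([106, 131, 0]) cube([74, 74, 1764]);
translate([1982, 131, 0]) cube([74, 74, 1764]);
translate([180, 131, 150]) cube([1802, 74, 60]);
translate([180, 131, 1493]) cube([1802, 74, 60]);
translate([361, 205, 108]) cube([89, 21, 1627]);
translate([631, 205, 108]) cube([89, 21, 1627]);
translate([901, 205, 108]) cube([89, 21, 1627]);
translate([1171, 205, 108]) cube([89, 21, 1627]);
translate([1441, 205, 108]) cube([89, 21, 1627]);
translate([1711, 205, 108]) cube([89, 21, 1627]);


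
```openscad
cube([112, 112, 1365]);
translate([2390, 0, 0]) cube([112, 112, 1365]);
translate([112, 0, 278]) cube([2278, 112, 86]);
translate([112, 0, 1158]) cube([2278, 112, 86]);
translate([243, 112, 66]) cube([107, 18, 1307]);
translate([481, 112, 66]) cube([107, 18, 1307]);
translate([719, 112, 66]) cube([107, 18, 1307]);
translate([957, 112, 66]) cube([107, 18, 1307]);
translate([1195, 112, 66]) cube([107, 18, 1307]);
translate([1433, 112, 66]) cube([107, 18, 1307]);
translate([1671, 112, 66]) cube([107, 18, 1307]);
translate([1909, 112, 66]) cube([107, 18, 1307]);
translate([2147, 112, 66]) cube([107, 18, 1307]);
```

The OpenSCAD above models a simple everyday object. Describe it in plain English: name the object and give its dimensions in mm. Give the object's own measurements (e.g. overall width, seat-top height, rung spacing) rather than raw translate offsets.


A fence section. Two 112×112 mm posts, 1365 mm tall, stand on the floor with a clear span of 2278 mm between their inner faces. Two horizontal rails of 112×86 mm section span the gap between the posts with their undersides at z = 278 mm and z = 1158 mm, flush with the posts' −y face. 9 pickets, each 107 mm wide, 18 mm thick and 1307 mm tall, are fixed to the +y face of the rails with their bottoms at z = 66 mm, spaced across the span with a 131 mm gap after the −x post and between neighbouring pickets, with 136 mm left before the +x post.


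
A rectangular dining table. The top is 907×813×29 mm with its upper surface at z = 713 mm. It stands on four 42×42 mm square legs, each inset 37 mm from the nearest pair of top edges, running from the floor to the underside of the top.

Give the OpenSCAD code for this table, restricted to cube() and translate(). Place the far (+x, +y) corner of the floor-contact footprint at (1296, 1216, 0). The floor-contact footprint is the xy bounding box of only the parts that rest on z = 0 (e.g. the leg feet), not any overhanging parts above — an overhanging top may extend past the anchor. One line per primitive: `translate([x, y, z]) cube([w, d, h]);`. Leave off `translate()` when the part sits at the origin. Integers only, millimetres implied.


translate([426, 440, 684]) cube([907, 813, 29]);
translate([463, 477, 0]) cube([42, 42, 684]);
translate([1254, 477, 0]) cube([42, 42, 684]);
translate([463, 1174, 0]) cube([42, 42, 684]);
translate([1254, 1174, 0]) cube([42, 42, 684]);


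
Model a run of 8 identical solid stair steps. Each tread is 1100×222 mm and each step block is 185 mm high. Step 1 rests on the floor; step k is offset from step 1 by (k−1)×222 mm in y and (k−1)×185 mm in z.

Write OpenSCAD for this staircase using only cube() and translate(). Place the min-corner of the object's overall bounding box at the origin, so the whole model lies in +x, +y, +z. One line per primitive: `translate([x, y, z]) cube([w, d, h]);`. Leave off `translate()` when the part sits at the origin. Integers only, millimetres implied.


cube([1100, 222, 185]);
translate([0, 222, 185]) cube([1100, 222, 185]);
translate([0, 444, 370]) cube([1100, 222, 185]);
translate([0, 666, 555]) cube([1100, 222, 185]);
translate([0, 888, 740]) cube([1100, 222, 185]);
translate([0, 1110, 925]) cube([1100, 222, 185]);
translate([0, 1332, 1110]) cube([1100, 222, 185]);
translate([0, 1554, 1295]) cube([1100, 222, 185]);


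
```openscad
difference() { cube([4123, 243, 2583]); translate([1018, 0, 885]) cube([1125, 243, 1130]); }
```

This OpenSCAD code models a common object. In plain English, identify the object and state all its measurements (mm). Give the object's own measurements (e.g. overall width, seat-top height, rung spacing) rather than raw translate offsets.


A wall 4123 mm long (x), 243 mm thick (y), 2583 mm tall, with a rectangular window opening cut through it. The opening is 1125 mm wide and 1130 mm tall; its sill is at z = 885 mm and its near (−x) edge is 1018 mm from the wall's −x end. The opening passes through the full wall thickness.


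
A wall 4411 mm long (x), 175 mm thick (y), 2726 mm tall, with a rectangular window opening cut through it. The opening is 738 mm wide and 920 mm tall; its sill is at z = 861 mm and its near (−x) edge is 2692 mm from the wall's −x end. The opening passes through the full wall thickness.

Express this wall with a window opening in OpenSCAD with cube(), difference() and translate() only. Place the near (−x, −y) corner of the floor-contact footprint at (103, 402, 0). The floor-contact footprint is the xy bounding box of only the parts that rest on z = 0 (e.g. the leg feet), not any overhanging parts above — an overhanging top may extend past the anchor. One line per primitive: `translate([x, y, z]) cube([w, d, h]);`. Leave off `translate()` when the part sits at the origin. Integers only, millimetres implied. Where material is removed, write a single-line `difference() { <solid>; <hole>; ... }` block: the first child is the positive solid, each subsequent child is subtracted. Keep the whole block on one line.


difference() { translate([103, 402, 0]) cube([4411, 175, 2726]); translate([2795, 402, 861]) cube([738, 175, 920]); }


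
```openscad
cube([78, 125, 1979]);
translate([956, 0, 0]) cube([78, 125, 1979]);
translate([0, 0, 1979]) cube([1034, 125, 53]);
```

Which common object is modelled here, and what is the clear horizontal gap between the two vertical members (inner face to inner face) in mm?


A door frame. The clear opening width is 878 mm.

Two 1979 mm tall posts with a header on top — a door frame. The left jamb is 78 mm wide at x = 0; the right jamb starts at x = 956. The clear opening is 956 − 78 = 878 mm.


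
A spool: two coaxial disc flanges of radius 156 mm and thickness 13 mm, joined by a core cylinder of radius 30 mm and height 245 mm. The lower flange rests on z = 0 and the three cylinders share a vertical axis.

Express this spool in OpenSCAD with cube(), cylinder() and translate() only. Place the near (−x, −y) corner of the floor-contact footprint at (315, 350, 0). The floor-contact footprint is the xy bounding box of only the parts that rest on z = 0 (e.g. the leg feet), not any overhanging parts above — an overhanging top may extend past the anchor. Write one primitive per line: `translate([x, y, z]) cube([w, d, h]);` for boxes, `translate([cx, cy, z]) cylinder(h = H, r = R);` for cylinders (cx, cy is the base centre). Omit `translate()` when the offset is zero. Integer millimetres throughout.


translate([471, 506, 0]) cylinder(h = 13, r = 156);
translate([471, 506, 13]) cylinder(h = 245, r = 30);
translate([471, 506, 258]) cylinder(h = 13, r = 156);


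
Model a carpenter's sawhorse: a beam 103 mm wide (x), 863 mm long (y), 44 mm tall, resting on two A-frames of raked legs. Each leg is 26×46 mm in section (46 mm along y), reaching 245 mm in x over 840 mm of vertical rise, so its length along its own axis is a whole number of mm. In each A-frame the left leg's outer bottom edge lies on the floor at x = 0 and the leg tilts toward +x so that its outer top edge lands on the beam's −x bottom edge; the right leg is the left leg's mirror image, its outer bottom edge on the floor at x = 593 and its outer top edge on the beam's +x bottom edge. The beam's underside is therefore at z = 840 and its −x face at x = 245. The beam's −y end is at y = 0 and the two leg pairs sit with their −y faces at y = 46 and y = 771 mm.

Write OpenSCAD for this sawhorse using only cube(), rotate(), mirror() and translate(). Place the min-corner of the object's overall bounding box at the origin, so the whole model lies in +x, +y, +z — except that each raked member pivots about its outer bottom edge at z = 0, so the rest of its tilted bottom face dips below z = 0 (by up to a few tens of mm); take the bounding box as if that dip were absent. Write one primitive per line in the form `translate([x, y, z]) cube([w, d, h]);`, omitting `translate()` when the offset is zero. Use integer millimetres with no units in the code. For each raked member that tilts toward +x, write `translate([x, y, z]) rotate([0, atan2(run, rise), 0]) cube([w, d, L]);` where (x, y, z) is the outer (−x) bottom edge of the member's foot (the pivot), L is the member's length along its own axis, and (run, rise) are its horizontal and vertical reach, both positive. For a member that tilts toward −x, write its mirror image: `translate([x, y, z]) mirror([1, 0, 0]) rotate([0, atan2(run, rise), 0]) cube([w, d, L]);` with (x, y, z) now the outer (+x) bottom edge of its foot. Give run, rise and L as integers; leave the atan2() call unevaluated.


translate([245, 0, 840]) cube([103, 863, 44]);
translate([0, 46, 0]) rotate([0, atan2(245, 840), 0]) cube([26, 46, 875]);
translate([593, 46, 0]) mirror([1, 0, 0]) rotate([0, atan2(245, 840), 0]) cube([26, 46, 875]);
translate([0, 771, 0]) rotate([0, atan2(245, 840), 0]) cube([26, 46, 875]);
translate([593, 771, 0]) mirror([1, 0, 0]) rotate([0, atan2(245, 840), 0]) cube([26, 46, 875]);


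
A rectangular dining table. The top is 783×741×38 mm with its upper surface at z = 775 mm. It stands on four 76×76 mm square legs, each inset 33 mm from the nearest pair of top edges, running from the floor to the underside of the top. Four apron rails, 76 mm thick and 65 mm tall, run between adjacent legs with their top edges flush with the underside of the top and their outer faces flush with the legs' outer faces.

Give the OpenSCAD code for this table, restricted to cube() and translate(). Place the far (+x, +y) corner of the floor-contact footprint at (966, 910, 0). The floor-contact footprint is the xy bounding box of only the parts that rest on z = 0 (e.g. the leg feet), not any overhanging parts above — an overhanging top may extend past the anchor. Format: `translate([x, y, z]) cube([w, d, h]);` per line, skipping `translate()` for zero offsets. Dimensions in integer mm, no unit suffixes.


// leg_h = 775 - 38 = 737
// apron z = 737 - 65 = 672
translate([216, 202, 737]) cube([783, 741, 38]);
translate([249, 235, 0]) cube([76, 76, 737]);
translate([890, 235, 0]) cube([76, 76, 737]);
translate([249, 834, 0]) cube([76, 76, 737]);
translate([890, 834, 0]) cube([76, 76, 737]);
translate([325, 235, 672]) cube([565, 76, 65]);
translate([325, 834, 672]) cube([565, 76, 65]);
translate([249, 311, 672]) cube([76, 523, 65]);
translate([890, 311, 672]) cube([76, 523, 65]);


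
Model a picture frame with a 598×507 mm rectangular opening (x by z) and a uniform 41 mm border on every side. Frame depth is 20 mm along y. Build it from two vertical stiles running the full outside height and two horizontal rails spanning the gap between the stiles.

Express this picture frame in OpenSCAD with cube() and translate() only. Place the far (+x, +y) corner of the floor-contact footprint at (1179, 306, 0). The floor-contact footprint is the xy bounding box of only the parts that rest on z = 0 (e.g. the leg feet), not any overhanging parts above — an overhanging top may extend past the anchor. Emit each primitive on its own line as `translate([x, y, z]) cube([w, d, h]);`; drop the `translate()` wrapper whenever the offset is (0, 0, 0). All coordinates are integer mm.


translate([499, 286, 0]) cube([41, 20, 589]);
translate([1138, 286, 0]) cube([41, 20, 589]);
translate([540, 286, 0]) cube([598, 20, 41]);
translate([540, 286, 548]) cube([598, 20, 41]);


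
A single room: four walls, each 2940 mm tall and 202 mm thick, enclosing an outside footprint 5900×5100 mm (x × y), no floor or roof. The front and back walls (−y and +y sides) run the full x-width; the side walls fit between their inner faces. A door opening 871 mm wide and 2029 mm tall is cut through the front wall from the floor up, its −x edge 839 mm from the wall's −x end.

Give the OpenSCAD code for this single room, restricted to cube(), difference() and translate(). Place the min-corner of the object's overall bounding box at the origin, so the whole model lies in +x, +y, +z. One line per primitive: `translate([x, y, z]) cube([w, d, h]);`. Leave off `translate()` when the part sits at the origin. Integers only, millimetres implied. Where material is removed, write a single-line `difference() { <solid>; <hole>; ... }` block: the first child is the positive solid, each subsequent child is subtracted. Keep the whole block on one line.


difference() { cube([5900, 202, 2940]); translate([839, 0, 0]) cube([871, 202, 2029]); }
translate([0, 4898, 0]) cube([5900, 202, 2940]);
translate([0, 202, 0]) cube([202, 4696, 2940]);
translate([5698, 202, 0]) cube([202, 4696, 2940]);


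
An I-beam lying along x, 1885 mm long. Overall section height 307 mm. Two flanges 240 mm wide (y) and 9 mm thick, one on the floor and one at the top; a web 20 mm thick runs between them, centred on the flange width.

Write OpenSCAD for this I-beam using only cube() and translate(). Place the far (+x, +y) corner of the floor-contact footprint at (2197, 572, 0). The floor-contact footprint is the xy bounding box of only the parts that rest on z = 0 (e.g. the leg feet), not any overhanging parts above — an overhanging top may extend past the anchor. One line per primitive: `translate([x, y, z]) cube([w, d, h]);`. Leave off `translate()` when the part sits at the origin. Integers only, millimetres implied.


translate([312, 332, 0]) cube([1885, 240, 9]);
translate([312, 442, 9]) cube([1885, 20, 289]);
translate([312, 332, 298]) cube([1885, 240, 9]);


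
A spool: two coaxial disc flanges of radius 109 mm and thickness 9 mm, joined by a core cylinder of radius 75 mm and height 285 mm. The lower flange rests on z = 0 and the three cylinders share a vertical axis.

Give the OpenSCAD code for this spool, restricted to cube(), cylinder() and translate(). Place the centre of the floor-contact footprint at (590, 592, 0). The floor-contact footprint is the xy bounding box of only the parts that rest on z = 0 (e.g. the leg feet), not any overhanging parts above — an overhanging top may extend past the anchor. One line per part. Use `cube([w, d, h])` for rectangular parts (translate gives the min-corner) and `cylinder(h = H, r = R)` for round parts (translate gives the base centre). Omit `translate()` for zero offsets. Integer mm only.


translate([590, 592, 0]) cylinder(h = 9, r = 109);
translate([590, 592, 9]) cylinder(h = 285, r = 75);
translate([590, 592, 294]) cylinder(h = 9, r = 109);


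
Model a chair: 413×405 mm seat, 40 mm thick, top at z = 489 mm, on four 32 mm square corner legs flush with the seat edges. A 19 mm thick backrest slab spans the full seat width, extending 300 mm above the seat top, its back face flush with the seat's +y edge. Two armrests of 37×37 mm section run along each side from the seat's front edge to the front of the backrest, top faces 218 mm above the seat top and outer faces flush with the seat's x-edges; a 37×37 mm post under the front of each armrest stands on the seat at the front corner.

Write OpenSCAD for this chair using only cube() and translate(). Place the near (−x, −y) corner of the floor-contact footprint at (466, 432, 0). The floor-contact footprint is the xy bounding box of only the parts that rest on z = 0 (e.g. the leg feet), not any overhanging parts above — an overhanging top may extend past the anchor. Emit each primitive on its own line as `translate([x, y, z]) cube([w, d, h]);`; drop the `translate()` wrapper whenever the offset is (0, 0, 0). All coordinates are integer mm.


translate([466, 432, 449]) cube([413, 405, 40]);
translate([466, 432, 0]) cube([32, 32, 449]);
translate([847, 432, 0]) cube([32, 32, 449]);
translate([466, 805, 0]) cube([32, 32, 449]);
translate([847, 805, 0]) cube([32, 32, 449]);
translate([466, 818, 489]) cube([413, 19, 300]);
translate([466, 432, 670]) cube([37, 386, 37]);
translate([842, 432, 670]) cube([37, 386, 37]);
translate([466, 432, 489]) cube([37, 37, 181]);
translate([842, 432, 489]) cube([37, 37, 181]);


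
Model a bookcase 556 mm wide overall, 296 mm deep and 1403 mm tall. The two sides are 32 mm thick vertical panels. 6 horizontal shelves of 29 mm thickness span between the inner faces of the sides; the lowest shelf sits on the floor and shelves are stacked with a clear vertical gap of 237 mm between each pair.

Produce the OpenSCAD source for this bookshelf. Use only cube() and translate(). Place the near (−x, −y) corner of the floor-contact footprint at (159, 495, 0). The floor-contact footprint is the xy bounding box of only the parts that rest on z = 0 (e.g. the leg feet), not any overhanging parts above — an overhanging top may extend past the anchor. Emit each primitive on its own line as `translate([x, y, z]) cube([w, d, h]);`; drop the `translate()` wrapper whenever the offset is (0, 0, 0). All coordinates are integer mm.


translate([159, 495, 0]) cube([32, 296, 1403]);
translate([683, 495, 0]) cube([32, 296, 1403]);
translate([191, 495, 0]) cube([492, 296, 29]);
translate([191, 495, 266]) cube([492, 296, 29]);
translate([191, 495, 532]) cube([492, 296, 29]);
translate([191, 495, 798]) cube([492, 296, 29]);
translate([191, 495, 1064]) cube([492, 296, 29]);
translate([191, 495, 1330]) cube([492, 296, 29]);


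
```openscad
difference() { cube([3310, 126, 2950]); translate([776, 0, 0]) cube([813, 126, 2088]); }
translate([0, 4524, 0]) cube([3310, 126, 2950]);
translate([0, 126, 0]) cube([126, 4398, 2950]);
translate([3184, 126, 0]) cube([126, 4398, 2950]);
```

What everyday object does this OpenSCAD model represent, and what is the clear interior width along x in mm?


A single room. The interior width is 3058 mm.

Four walls enclosing a rectangle with a door in the front wall — a room. Outside width 3310 minus two 126 mm walls gives 3058 mm.


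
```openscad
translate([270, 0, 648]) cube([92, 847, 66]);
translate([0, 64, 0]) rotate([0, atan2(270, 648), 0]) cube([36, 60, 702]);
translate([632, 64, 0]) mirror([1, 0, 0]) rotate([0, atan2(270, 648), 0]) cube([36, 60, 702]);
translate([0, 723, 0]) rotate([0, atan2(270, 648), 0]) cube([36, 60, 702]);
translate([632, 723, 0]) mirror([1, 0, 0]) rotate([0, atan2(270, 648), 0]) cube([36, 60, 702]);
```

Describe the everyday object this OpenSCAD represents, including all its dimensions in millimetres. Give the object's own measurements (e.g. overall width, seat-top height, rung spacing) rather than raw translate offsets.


A sawhorse. A 92×847×66 mm beam (x, y, z) sits on two A-frame leg pairs. Each pair is two raked legs of 36×60 mm section (60 mm along y) splaying symmetrically in x. Each leg rises 648 mm vertically over 270 mm of horizontal reach and is 702 mm long along its own axis. Every leg's outer bottom edge rests on the floor and its outer top edge meets a bottom edge of the beam — the left legs (tilting toward +x) meet the beam's −x bottom edge, the right legs (their mirror images, tilting toward −x) meet its +x bottom edge — so the leg tops tuck under the beam, the beam's underside is 648 mm above the floor, and the feet are 632 mm apart outside-to-outside with the beam centred between them. The two leg pairs are set in 64 mm from either end of the beam.


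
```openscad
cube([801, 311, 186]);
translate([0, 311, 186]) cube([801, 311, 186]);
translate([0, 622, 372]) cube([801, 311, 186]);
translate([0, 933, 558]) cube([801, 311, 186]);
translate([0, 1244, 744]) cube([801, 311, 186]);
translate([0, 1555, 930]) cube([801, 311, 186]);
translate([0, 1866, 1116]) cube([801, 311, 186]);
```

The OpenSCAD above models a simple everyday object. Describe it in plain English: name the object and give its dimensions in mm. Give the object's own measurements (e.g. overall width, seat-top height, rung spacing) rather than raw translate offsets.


A straight staircase of 7 solid steps. Each step is 801 mm wide (x), 311 mm deep (y, the going) and 186 mm tall (the rise). The first step rests on the floor; each subsequent step sits one going further in +y and one rise higher in +z, directly behind and above the previous step with no overlap.


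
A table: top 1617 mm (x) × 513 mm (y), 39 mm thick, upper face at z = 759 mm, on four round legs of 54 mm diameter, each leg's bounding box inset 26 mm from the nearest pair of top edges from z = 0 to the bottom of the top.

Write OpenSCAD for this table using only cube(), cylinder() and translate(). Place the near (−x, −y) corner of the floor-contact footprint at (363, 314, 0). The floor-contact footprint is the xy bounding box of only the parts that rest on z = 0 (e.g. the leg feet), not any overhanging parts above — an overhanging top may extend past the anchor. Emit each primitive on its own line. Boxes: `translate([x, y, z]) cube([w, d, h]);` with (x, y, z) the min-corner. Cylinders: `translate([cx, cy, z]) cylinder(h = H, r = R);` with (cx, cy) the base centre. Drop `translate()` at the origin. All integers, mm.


translate([337, 288, 720]) cube([1617, 513, 39]);
translate([390, 341, 0]) cylinder(h = 720, r = 27);
translate([1901, 341, 0]) cylinder(h = 720, r = 27);
translate([390, 748, 0]) cylinder(h = 720, r = 27);
translate([1901, 748, 0]) cylinder(h = 720, r = 27);


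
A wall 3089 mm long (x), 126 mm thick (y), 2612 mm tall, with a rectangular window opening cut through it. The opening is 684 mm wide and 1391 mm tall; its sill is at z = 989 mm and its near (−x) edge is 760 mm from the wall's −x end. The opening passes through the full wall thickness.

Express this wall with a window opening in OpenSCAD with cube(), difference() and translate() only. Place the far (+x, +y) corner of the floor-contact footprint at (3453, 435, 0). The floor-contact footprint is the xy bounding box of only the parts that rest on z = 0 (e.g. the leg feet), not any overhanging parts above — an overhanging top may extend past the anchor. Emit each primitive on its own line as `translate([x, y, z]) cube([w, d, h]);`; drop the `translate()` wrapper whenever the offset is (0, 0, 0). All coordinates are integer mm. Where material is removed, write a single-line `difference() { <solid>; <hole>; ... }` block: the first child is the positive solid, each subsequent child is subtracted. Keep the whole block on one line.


difference() { translate([364, 309, 0]) cube([3089, 126, 2612]); translate([1124, 309, 989]) cube([684, 126, 1391]); }


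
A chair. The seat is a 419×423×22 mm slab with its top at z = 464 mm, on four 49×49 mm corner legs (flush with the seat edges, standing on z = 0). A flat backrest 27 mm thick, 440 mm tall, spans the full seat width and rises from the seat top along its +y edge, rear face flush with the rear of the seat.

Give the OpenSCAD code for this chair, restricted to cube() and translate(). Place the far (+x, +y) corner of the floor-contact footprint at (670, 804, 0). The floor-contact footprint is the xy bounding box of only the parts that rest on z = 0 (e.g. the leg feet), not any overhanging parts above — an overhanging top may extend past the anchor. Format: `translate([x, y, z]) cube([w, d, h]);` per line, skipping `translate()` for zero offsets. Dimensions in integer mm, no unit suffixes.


// leg_h = 464 - 22 = 442
translate([251, 381, 442]) cube([419, 423, 22]);
translate([251, 381, 0]) cube([49, 49, 442]);
translate([621, 381, 0]) cube([49, 49, 442]);
translate([251, 755, 0]) cube([49, 49, 442]);
translate([621, 755, 0]) cube([49, 49, 442]);
translate([251, 777, 464]) cube([419, 27, 440]);


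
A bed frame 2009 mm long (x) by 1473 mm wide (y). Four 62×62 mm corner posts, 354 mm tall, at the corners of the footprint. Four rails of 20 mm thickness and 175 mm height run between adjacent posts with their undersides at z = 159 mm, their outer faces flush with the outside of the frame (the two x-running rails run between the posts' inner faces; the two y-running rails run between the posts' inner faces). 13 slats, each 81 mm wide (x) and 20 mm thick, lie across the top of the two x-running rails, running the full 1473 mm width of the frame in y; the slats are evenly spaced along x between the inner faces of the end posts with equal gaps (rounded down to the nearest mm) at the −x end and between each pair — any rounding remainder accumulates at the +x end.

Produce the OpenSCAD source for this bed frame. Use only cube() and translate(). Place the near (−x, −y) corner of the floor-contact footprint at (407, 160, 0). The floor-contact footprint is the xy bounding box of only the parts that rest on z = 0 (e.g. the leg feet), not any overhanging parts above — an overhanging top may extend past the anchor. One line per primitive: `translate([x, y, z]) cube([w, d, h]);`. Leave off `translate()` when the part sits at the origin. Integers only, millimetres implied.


// slat z = rail_z + rail_h = 159 + 175 = 334
// slat gap = ⌊(1885 − 13·81) / 14⌋ = 59
translate([407, 160, 0]) cube([62, 62, 354]);
translate([407, 1571, 0]) cube([62, 62, 354]);
translate([2354, 160, 0]) cube([62, 62, 354]);
translate([2354, 1571, 0]) cube([62, 62, 354]);
translate([469, 160, 159]) cube([1885, 20, 175]);
translate([469, 1613, 159]) cube([1885, 20, 175]);
translate([407, 222, 159]) cube([20, 1349, 175]);
translate([2396, 222, 159]) cube([20, 1349, 175]);
translate([528, 160, 334]) cube([81, 1473, 20]);
translate([668, 160, 334]) cube([81, 1473, 20]);
translate([808, 160, 334]) cube([81, 1473, 20]);
translate([948, 160, 334]) cube([81, 1473, 20]);
translate([1088, 160, 334]) cube([81, 1473, 20]);
translate([1228, 160, 334]) cube([81, 1473, 20]);
translate([1368, 160, 334]) cube([81, 1473, 20]);
translate([1508, 160, 334]) cube([81, 1473, 20]);
translate([1648, 160, 334]) cube([81, 1473, 20]);
translate([1788, 160, 334]) cube([81, 1473, 20]);
translate([1928, 160, 334]) cube([81, 1473, 20]);
translate([2068, 160, 334]) cube([81, 1473, 20]);
translate([2208, 160, 334]) cube([81, 1473, 20]);


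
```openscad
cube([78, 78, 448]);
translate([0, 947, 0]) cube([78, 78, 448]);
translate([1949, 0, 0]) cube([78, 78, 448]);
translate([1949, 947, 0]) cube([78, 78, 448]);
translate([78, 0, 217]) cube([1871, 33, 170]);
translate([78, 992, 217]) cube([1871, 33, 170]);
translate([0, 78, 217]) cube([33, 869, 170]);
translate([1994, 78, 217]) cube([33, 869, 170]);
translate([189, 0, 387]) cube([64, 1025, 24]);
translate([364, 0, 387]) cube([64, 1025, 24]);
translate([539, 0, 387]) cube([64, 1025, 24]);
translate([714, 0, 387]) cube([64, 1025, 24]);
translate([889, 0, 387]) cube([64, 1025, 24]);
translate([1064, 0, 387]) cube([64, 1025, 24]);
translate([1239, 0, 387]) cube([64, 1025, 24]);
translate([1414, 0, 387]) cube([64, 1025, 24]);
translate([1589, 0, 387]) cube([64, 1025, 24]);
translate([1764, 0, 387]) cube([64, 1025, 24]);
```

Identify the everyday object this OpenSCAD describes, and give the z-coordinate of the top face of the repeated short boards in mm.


A bed frame. The slat-top height is 411 mm.

Four posts, four rails, and a row of slats — a bed frame. Slats sit on the rails at z = 217 + 170 = 387; with slat thickness 24, the top is 411 mm.


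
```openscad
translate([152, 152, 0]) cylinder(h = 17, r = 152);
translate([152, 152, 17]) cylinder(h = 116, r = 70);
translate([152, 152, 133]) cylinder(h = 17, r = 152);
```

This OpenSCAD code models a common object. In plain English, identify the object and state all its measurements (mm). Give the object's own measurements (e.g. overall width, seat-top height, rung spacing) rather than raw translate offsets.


A spool: two coaxial disc flanges of radius 152 mm and thickness 17 mm, joined by a core cylinder of radius 70 mm and height 116 mm. The lower flange rests on z = 0 and the three cylinders share a vertical axis.


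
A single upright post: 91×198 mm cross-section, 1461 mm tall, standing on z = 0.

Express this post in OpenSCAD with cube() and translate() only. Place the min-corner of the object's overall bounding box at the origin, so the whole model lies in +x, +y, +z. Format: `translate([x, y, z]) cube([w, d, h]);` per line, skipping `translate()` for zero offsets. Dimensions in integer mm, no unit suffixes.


cube([91, 198, 1461]);


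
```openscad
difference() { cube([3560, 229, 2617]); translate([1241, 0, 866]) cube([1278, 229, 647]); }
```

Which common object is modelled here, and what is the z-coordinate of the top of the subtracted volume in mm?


A wall with a window opening. The window head height is 1513 mm.

A wall with a rectangular opening subtracted — a window. Sill at z = 866, opening 647 mm tall, so the head is at 866 + 647 = 1513 mm.


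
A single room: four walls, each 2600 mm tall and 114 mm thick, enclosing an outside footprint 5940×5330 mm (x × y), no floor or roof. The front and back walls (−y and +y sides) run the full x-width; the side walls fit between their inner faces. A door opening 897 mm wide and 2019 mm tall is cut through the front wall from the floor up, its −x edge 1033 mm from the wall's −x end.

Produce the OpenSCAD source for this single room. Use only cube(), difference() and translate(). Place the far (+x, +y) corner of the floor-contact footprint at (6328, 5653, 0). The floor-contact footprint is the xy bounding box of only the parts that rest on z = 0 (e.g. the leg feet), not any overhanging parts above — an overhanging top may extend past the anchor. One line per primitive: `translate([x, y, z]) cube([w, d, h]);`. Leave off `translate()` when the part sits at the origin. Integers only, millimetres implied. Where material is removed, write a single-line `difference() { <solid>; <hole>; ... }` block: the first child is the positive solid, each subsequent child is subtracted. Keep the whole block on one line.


difference() { translate([388, 323, 0]) cube([5940, 114, 2600]); translate([1421, 323, 0]) cube([897, 114, 2019]); }
translate([388, 5539, 0]) cube([5940, 114, 2600]);
translate([388, 437, 0]) cube([114, 5102, 2600]);
translate([6214, 437, 0]) cube([114, 5102, 2600]);


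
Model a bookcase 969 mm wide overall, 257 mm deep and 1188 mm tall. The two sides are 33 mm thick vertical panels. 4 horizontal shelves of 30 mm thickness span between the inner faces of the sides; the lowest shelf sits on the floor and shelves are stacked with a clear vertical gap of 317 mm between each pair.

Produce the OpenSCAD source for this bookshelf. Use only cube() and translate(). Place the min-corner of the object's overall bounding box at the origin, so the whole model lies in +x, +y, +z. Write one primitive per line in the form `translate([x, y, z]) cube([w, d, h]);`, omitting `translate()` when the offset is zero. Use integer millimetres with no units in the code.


cube([33, 257, 1188]);
translate([936, 0, 0]) cube([33, 257, 1188]);
translate([33, 0, 0]) cube([903, 257, 30]);
translate([33, 0, 347]) cube([903, 257, 30]);
translate([33, 0, 694]) cube([903, 257, 30]);
translate([33, 0, 1041]) cube([903, 257, 30]);


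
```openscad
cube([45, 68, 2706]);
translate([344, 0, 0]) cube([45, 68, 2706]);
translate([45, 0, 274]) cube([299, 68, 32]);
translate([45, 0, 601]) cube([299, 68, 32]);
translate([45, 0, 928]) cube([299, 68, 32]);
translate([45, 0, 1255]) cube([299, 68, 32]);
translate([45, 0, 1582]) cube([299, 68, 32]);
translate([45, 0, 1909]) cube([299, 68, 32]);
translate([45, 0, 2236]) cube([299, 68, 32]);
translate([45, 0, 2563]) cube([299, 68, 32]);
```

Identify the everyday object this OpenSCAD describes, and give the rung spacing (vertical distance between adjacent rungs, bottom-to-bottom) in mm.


A ladder. The rung spacing is 327 mm.

Two tall 45×68 posts with 8 short bars between them — a ladder. Adjacent rungs sit at z = 274 and z = 601, so the spacing is 601 − 274 = 327 mm.
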